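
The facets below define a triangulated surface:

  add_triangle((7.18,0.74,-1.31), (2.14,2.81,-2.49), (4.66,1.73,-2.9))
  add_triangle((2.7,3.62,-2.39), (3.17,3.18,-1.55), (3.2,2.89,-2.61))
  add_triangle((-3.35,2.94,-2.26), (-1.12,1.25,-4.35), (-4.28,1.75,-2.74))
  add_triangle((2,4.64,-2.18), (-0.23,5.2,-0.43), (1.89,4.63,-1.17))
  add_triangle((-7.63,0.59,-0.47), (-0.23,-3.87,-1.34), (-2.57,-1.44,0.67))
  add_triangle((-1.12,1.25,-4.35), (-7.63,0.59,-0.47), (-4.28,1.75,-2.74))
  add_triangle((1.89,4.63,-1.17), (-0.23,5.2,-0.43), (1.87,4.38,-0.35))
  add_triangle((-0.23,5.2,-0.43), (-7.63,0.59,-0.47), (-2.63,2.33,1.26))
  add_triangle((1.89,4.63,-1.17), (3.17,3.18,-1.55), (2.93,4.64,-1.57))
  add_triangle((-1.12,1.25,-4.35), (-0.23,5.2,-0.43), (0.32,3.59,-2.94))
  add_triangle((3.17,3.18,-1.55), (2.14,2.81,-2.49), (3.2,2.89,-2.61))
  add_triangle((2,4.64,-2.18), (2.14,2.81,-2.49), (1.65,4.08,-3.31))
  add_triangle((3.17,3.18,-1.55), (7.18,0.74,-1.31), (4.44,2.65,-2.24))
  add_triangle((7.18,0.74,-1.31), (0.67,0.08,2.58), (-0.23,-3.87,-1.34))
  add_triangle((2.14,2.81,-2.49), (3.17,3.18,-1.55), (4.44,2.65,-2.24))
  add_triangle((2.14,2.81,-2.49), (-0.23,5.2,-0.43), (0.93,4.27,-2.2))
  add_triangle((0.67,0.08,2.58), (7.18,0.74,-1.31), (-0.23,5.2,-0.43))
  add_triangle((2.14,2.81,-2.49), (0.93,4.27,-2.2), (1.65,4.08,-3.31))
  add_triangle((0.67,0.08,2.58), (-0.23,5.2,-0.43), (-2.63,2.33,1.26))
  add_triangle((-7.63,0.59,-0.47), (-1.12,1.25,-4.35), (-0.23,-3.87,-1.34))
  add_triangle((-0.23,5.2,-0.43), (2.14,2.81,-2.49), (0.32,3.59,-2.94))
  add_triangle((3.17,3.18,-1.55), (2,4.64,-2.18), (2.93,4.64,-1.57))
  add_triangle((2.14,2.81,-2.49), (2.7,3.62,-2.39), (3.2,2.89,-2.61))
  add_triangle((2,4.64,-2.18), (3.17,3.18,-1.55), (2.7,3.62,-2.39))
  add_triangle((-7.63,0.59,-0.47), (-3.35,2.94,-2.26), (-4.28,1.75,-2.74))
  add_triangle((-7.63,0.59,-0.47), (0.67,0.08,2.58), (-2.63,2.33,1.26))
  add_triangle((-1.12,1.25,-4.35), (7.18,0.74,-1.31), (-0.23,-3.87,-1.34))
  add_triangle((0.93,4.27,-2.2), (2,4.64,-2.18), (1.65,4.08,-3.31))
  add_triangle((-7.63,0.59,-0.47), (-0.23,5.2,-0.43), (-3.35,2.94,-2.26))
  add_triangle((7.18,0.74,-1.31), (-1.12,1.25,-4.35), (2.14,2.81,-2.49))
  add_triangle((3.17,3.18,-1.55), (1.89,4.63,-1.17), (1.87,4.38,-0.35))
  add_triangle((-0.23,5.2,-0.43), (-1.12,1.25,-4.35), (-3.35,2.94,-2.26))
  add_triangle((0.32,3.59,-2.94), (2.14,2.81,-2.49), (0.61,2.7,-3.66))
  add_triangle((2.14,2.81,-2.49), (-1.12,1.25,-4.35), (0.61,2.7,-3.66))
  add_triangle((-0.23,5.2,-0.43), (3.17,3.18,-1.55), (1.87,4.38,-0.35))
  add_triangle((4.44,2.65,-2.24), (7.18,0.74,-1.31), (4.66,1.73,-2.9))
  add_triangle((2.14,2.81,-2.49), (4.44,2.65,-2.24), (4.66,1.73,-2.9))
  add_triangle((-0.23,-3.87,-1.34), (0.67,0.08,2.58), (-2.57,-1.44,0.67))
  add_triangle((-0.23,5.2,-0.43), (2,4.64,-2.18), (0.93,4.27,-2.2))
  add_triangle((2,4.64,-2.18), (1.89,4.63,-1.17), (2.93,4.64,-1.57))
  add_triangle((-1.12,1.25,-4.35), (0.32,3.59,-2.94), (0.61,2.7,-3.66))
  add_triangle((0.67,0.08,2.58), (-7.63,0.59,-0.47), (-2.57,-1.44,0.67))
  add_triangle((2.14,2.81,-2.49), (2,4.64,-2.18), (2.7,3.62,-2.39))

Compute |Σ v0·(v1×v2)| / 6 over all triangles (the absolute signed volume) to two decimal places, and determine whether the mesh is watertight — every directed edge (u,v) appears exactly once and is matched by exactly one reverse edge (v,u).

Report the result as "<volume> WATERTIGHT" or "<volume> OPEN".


Per-triangle v0·(v1×v2)/6:
  t1: -3.2118
  t2: +0.6843
  t3: +4.0042
  t4: +1.7568
  t5: +6.8581
  t6: +4.0616
  t7: +1.4300
  t8: +10.4956
  t9: -0.0225
  t10: +4.2011
  t11: -0.6104
  t12: +1.0989
  t13: +2.3332
  t14: +12.4196
  t15: +1.4001
  t16: -1.4351
  t17: +16.8980
  t18: -0.7488
  t19: +6.5127
  t20: +23.1267
  t21: +4.2500
  t22: +0.8890
  t23: +0.3813
  t24: +0.9097
  t25: +4.7367
  t26: +6.6273
  t27: +23.2205
  t28: +0.9646
  t29: +12.1159
  t30: +10.6819
  t31: +1.1405
  t32: +9.9897
  t33: +1.5963
  t34: +0.9662
  t35: -2.3369
  t36: +3.2393
  t37: +1.7199
  t38: +4.5914
  t39: +1.7880
  t40: +0.7729
  t41: +1.8026
  t42: +5.4293
  t43: +0.5359
Σ = +187.2644 → |volume| = 187.26

Directed edges: 129 total; 3 unmatched, e.g. (3.17,3.18,-1.55)→(7.18,0.74,-1.31) → open.

187.26 OPEN


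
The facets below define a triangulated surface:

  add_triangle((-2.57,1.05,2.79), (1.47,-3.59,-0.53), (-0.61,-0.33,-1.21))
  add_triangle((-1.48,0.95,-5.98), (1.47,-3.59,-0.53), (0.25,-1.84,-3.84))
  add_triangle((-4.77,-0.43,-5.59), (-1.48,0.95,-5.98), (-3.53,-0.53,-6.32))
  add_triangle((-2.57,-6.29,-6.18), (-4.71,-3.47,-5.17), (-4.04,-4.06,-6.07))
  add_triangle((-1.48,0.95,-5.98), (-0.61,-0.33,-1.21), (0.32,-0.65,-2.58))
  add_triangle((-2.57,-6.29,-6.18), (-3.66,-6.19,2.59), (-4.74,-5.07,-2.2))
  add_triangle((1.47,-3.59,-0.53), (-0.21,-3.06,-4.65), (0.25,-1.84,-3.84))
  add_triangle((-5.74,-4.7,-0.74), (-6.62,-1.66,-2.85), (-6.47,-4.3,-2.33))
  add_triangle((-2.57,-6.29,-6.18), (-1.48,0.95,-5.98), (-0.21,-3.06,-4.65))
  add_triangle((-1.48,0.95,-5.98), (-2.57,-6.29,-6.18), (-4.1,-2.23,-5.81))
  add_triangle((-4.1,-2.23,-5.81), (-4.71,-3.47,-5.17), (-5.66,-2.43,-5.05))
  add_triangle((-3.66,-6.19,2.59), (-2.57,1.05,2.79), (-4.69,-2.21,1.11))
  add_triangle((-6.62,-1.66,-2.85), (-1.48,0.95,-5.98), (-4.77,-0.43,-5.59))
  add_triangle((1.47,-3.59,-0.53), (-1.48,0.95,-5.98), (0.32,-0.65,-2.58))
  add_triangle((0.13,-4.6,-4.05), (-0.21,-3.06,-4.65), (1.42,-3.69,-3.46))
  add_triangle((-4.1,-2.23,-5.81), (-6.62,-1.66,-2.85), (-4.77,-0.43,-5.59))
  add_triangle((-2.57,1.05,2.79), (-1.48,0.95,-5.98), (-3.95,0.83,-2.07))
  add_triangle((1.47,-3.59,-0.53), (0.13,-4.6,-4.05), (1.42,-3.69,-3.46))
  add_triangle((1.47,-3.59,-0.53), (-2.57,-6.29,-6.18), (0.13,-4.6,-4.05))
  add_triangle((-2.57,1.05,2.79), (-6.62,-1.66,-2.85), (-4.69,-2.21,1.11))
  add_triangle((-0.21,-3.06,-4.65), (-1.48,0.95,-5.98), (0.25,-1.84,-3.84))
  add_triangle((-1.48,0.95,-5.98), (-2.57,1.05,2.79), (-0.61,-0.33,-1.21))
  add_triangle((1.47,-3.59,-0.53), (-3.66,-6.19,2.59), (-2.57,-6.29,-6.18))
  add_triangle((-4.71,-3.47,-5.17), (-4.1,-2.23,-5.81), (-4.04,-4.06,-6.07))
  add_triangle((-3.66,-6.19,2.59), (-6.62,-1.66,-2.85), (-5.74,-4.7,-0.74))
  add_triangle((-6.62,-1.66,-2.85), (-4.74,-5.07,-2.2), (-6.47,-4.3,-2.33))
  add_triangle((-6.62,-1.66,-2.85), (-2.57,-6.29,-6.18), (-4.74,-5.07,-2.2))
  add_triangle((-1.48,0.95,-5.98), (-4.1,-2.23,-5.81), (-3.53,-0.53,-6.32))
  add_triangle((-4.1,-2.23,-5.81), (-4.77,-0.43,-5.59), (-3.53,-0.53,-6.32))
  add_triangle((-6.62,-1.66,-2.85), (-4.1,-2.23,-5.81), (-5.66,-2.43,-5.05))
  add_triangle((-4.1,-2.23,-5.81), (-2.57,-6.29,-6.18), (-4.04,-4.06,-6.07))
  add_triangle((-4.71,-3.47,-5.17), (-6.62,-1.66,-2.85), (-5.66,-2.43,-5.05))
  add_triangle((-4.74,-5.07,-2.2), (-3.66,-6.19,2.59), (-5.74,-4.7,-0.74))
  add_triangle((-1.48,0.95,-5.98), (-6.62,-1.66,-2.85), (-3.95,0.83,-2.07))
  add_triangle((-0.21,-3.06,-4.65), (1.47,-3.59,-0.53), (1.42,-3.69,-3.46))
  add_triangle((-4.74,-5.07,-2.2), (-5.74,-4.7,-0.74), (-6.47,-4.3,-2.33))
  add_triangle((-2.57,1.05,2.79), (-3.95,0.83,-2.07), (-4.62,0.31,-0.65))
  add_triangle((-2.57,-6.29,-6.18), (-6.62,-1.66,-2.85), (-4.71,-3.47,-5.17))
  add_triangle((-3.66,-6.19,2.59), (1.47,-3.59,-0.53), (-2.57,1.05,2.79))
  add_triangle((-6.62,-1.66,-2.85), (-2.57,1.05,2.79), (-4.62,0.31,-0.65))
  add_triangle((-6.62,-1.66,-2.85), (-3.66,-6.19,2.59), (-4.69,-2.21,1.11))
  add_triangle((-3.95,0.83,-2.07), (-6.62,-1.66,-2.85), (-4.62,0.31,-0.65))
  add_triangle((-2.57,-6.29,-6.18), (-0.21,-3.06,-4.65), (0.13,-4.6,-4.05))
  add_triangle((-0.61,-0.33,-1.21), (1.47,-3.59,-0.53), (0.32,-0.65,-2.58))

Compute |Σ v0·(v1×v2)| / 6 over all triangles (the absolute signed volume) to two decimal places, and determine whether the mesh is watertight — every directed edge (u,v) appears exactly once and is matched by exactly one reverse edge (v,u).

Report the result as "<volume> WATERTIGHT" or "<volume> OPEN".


Per-triangle v0·(v1×v2)/6:
  t1: -2.6617
  t2: -0.4858
  t3: +2.5952
  t4: +2.7872
  t5: -0.8269
  t6: +20.9615
  t7: +1.8590
  t8: +3.4759
  t9: +10.7581
  t10: +16.0237
  t11: +2.5103
  t12: +10.6618
  t13: +0.6387
  t14: +1.8187
  t15: +2.0209
  t16: +8.1087
  t17: +3.4876
  t18: +2.8753
  t19: +4.8683
  t20: +10.2950
  t21: +2.2473
  t22: -2.1592
  t23: +30.2515
  t24: +2.1289
  t25: +4.9163
  t26: +2.4212
  t27: +20.7349
  t28: +2.1076
  t29: +3.0597
  t30: +1.0452
  t31: +2.0771
  t32: +3.0956
  t33: +8.3360
  t34: +10.1931
  t35: -2.3234
  t36: +3.2179
  t37: +2.3942
  t38: +6.7599
  t39: +5.2799
  t40: +3.8099
  t41: +13.4499
  t42: +3.2881
  t43: +3.9743
  t44: -1.1449
Σ = +230.9325 → |volume| = 230.93

Directed edges: 132 total, each appears once with its reverse present → watertight.

230.93 WATERTIGHT


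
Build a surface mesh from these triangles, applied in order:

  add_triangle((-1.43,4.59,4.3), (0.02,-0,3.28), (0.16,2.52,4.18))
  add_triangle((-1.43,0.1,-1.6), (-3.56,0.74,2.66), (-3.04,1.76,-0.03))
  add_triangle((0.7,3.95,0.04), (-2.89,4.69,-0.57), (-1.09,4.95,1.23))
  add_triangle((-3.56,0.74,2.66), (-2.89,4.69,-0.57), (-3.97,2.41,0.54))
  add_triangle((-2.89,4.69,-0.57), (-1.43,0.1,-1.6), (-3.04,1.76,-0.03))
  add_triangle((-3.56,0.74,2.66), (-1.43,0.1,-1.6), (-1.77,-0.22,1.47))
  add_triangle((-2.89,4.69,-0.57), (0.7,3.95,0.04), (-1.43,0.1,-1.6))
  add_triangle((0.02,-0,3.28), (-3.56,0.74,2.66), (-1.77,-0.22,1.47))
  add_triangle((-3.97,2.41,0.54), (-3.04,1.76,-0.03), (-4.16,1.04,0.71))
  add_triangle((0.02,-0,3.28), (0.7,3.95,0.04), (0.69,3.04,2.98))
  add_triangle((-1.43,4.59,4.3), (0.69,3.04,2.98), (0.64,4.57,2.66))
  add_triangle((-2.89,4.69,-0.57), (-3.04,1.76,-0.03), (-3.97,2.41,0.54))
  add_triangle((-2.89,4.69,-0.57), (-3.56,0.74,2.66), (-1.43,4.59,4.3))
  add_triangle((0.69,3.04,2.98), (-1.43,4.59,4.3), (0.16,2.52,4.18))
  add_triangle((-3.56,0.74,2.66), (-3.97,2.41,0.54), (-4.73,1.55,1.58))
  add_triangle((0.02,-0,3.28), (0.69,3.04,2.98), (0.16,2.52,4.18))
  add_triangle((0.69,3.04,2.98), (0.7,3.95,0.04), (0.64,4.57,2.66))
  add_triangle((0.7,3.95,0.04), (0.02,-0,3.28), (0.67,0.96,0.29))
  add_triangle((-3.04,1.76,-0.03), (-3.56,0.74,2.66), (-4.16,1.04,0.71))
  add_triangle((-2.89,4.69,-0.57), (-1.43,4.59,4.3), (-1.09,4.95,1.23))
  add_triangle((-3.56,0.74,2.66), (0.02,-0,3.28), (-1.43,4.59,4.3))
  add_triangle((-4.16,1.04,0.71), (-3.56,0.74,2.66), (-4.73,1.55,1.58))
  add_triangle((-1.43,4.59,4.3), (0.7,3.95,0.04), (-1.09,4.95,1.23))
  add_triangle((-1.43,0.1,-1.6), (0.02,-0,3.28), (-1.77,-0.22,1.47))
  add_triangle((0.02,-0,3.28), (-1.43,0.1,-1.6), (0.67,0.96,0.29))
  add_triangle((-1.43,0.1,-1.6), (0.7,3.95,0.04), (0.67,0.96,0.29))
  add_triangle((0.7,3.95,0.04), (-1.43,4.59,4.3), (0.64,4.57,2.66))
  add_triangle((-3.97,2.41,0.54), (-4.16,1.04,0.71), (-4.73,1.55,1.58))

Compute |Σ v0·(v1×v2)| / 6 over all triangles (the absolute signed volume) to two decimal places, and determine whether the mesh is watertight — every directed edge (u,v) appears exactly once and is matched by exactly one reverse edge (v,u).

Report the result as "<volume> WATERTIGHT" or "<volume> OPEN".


63.36 WATERTIGHT

Per-triangle v0·(v1×v2)/6:
  t1: +2.3436
  t2: +2.0555
  t3: +3.6901
  t4: +3.3206
  t5: +2.6238
  t6: +0.9481
  t7: +3.3336
  t8: +1.1497
  t9: +0.4440
  t10: -0.2878
  t11: +2.2390
  t12: +0.9159
  t13: +14.7925
  t14: +2.1829
  t15: +1.0216
  t16: +0.7020
  t17: +0.5901
  t18: +1.0757
  t19: -1.3659
  t20: +5.4413
  t21: +8.3844
  t22: +0.6033
  t23: +3.7661
  t24: -0.2681
  t25: -0.7819
  t26: +0.2597
  t27: +3.3846
  t28: +0.7945
Σ = +63.3587 → |volume| = 63.36

Directed edges: 84 total, each appears once with its reverse present → watertight.


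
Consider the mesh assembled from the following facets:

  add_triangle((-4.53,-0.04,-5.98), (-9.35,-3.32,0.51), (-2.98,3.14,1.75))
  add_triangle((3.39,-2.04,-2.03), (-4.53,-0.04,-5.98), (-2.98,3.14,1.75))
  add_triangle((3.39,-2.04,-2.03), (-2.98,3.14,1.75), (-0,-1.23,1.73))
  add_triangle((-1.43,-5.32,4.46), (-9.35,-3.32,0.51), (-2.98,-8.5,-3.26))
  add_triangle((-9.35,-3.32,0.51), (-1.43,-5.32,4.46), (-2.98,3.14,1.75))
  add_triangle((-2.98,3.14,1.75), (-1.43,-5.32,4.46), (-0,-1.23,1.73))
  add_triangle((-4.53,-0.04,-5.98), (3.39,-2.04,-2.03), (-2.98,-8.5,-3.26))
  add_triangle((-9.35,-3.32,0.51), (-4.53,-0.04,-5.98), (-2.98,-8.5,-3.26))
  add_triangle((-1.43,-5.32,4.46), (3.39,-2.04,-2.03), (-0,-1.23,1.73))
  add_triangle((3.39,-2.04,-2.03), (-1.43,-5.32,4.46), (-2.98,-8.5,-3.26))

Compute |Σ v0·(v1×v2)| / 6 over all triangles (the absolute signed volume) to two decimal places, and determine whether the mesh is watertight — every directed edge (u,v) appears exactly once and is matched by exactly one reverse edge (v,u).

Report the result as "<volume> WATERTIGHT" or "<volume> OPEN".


338.65 WATERTIGHT

Per-triangle v0·(v1×v2)/6:
  t1: +44.6184
  t2: +6.6681
  t3: +1.2924
  t4: +76.4835
  t5: +40.5719
  t6: +3.6542
  t7: +42.6704
  t8: +80.5806
  t9: +3.5368
  t10: +38.5733
Σ = +338.6496 → |volume| = 338.65

Directed edges: 30 total, each appears once with its reverse present → watertight.


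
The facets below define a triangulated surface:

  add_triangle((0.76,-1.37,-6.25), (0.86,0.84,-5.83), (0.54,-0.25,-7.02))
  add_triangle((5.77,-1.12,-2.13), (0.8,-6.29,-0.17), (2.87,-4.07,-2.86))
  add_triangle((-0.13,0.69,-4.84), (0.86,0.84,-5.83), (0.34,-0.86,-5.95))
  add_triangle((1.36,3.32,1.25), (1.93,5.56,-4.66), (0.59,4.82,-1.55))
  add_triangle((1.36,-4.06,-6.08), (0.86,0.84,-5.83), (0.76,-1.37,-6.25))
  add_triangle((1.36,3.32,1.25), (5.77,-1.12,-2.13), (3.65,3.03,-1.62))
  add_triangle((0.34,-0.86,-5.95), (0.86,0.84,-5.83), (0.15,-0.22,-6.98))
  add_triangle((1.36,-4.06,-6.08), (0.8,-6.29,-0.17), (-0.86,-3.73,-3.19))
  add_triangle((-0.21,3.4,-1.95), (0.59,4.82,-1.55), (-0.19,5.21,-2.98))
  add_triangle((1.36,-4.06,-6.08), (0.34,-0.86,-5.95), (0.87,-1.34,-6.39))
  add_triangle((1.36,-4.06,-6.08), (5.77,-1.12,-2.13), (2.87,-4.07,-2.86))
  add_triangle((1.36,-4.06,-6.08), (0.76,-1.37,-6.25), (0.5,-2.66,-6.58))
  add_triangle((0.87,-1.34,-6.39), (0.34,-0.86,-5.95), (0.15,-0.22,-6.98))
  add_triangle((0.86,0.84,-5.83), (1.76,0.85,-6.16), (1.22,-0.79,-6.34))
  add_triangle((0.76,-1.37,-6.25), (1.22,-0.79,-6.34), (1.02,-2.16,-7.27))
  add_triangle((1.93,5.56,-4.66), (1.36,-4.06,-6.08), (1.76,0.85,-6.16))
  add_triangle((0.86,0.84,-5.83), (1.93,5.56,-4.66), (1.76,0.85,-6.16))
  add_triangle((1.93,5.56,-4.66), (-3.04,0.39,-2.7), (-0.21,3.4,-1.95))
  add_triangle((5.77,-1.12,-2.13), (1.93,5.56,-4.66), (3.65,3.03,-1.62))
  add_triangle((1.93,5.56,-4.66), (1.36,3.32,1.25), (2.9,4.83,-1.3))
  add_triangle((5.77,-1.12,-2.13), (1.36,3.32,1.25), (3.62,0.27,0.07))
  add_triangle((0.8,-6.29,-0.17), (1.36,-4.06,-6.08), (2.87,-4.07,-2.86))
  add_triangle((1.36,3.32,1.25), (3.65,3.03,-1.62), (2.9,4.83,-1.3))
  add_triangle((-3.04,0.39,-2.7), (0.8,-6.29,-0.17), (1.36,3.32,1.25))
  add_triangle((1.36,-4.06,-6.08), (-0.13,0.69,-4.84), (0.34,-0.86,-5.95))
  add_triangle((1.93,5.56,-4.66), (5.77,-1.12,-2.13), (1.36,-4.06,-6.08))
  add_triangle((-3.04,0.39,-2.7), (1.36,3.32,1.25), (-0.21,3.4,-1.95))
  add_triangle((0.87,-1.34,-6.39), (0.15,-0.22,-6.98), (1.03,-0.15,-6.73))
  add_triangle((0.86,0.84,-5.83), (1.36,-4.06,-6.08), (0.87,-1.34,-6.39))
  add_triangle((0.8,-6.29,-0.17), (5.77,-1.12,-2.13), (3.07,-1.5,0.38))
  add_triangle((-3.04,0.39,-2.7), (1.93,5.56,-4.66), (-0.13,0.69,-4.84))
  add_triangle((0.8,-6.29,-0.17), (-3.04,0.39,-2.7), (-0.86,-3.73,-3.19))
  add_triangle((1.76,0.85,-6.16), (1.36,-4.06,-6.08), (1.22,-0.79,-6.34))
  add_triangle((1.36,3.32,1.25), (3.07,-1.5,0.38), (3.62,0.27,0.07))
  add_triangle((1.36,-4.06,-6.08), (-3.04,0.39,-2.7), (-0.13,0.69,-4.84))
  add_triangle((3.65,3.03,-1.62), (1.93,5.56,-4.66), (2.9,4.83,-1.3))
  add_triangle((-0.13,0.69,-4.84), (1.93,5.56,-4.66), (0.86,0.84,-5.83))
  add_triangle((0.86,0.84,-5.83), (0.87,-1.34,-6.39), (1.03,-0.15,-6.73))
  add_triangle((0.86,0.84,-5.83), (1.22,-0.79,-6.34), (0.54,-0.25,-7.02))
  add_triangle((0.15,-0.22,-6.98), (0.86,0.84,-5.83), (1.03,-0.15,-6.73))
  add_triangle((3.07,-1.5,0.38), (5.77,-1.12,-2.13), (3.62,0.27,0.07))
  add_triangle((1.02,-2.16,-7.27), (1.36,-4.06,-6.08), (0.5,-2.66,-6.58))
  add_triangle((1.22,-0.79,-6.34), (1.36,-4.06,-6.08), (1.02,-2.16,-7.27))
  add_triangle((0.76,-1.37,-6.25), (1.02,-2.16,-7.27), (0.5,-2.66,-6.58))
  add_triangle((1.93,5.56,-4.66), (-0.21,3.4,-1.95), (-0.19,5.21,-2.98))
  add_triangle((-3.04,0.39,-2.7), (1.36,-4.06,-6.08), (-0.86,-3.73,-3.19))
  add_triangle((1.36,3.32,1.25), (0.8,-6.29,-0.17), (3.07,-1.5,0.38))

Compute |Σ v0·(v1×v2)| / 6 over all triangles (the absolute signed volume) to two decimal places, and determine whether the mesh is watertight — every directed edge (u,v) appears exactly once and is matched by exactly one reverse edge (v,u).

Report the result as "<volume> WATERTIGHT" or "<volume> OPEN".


Per-triangle v0·(v1×v2)/6:
  t1: -0.8947
  t2: +11.0457
  t3: +1.4044
  t4: +4.5264
  t5: -1.7985
  t6: +7.2385
  t7: -0.8274
  t8: +11.0839
  t9: +0.0866
  t10: +1.1745
  t11: +12.2709
  t12: -1.6399
  t13: +0.2922
  t14: +1.3987
  t15: +0.3499
  t16: +1.1067
  t17: +4.0892
  t18: +5.7044
  t19: +12.6364
  t20: +4.0431
  t21: +3.2082
  t22: +12.2909
  t23: +2.7489
  t24: -1.4270
  t25: -0.1127
  t26: +46.2446
  t27: +3.1943
  t28: +1.2257
  t29: +1.3655
  t30: +8.8188
  t31: +11.7275
  t32: +5.8926
  t33: +2.3300
  t34: +1.8991
  t35: +11.7873
  t36: +5.5743
  t37: +4.0000
  t38: -0.1608
  t39: +1.1693
  t40: +1.0014
  t41: +2.6382
  t42: +1.5886
  t43: +1.5742
  t44: +0.3495
  t45: +0.1203
  t46: +9.4042
  t47: +2.7164
Σ = +214.4604 → |volume| = 214.46

Directed edges: 141 total; 9 unmatched, e.g. (0.54,-0.25,-7.02)→(0.76,-1.37,-6.25) → open.

214.46 OPEN


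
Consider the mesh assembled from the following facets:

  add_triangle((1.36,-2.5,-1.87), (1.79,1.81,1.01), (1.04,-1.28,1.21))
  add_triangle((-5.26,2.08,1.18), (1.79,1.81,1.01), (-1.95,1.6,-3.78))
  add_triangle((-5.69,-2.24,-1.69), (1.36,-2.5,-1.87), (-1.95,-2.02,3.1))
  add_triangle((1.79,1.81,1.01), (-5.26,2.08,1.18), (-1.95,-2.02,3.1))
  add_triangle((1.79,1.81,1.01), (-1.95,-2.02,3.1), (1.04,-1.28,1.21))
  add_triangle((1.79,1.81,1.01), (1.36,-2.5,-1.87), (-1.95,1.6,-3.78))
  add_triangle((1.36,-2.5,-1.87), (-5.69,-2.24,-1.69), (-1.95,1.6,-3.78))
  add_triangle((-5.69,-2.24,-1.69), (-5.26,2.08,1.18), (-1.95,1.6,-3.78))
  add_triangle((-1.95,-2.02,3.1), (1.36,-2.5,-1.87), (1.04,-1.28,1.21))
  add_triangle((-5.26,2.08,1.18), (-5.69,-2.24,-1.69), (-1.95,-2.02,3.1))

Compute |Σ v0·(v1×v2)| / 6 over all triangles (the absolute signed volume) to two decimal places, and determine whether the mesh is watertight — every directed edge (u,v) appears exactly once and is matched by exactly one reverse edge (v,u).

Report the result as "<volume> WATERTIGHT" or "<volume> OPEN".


Per-triangle v0·(v1×v2)/6:
  t1: +2.5550
  t2: +10.3349
  t3: +13.2914
  t4: +9.3309
  t5: +2.9128
  t6: +5.9084
  t7: +14.3195
  t8: +18.7566
  t9: +3.4137
  t10: +17.7390
Σ = +98.5623 → |volume| = 98.56

Directed edges: 30 total, each appears once with its reverse present → watertight.

98.56 WATERTIGHT


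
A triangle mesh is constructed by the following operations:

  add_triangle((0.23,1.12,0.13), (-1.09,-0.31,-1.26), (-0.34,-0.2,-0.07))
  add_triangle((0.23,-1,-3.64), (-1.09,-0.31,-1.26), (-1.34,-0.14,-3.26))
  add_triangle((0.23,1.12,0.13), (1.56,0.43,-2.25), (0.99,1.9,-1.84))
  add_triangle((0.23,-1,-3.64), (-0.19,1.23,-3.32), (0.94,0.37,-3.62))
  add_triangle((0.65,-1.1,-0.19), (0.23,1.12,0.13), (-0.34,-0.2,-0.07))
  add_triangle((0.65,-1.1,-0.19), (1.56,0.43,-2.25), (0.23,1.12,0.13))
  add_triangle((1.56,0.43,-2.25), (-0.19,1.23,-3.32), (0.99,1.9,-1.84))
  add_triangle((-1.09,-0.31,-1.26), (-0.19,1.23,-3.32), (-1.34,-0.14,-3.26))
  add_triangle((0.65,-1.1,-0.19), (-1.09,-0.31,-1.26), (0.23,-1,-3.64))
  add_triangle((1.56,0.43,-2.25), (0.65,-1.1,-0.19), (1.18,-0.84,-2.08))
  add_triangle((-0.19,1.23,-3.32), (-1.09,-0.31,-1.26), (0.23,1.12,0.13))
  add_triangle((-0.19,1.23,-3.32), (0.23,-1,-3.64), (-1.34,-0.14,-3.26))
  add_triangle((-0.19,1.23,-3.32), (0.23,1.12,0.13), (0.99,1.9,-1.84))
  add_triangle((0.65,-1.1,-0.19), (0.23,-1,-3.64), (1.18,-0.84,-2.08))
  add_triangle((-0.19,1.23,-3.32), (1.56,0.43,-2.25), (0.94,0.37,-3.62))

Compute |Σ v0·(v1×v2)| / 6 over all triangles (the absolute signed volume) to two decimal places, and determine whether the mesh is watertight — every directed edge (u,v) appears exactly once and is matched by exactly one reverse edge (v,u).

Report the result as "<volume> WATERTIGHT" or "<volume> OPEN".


9.36 OPEN

Per-triangle v0·(v1×v2)/6:
  t1: +0.0593
  t2: +0.5022
  t3: +0.3086
  t4: +1.2552
  t5: -0.0111
  t6: +0.3589
  t7: +1.3831
  t8: +0.2633
  t9: +0.7295
  t10: +0.3522
  t11: +0.5623
  t12: +1.8258
  t13: +0.5579
  t14: +0.5626
  t15: +0.6513
Σ = +9.3612 → |volume| = 9.36

Directed edges: 45 total; 7 unmatched, e.g. (-1.09,-0.31,-1.26)→(-0.34,-0.2,-0.07) → open.


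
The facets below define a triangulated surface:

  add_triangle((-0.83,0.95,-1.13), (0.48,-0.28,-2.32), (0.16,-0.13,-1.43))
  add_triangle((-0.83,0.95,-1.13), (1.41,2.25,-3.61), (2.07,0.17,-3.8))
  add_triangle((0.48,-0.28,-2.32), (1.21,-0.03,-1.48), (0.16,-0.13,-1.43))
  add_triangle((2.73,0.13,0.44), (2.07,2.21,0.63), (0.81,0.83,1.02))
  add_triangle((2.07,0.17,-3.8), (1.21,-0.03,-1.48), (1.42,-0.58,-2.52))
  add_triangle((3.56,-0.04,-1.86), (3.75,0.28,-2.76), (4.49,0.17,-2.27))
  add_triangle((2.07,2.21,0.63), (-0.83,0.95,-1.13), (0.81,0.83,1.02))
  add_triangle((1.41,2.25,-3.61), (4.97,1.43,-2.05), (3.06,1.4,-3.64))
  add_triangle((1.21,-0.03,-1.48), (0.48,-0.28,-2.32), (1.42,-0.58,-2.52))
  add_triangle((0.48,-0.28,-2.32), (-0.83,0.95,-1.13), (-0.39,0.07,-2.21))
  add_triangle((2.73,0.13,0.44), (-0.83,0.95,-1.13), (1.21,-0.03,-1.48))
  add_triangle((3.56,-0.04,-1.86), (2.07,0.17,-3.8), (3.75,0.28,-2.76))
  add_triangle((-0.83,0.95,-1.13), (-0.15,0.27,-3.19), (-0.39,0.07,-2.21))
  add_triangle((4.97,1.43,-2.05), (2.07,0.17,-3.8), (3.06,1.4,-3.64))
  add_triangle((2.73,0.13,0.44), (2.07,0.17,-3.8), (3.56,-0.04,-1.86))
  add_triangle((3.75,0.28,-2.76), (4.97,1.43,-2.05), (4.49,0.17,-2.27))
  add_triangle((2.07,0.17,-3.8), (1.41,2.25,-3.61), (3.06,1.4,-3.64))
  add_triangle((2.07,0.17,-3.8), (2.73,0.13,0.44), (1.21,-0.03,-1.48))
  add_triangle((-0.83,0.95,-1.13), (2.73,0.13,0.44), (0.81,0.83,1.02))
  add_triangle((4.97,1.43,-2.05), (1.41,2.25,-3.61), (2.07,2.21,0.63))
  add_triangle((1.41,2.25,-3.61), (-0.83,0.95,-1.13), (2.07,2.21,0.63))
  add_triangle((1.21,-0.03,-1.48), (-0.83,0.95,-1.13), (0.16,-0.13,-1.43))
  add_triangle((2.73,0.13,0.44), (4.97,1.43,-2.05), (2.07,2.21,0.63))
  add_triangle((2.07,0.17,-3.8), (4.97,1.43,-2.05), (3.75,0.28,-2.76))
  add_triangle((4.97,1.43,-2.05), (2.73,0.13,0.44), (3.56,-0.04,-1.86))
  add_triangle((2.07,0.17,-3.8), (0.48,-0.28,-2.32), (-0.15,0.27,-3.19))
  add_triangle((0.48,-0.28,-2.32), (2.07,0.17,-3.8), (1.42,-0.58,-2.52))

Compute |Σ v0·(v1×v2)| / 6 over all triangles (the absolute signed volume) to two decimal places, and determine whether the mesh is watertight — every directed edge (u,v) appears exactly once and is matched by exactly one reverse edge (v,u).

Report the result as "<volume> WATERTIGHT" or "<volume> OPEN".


23.97 OPEN

Per-triangle v0·(v1×v2)/6:
  t1: +0.0396
  t2: +1.5950
  t3: -0.0227
  t4: +0.7478
  t5: +0.1743
  t6: +0.1192
  t7: +0.4794
  t8: +2.3293
  t9: -0.1480
  t10: -0.2174
  t11: -0.7939
  t12: +0.4278
  t13: +0.1783
  t14: +2.1062
  t15: -0.4732
  t16: +0.8508
  t17: +1.8608
  t18: +0.2192
  t19: -0.7592
  t20: +6.3166
  t21: +2.3333
  t22: -0.2859
  t23: +2.8999
  t24: +1.5221
  t25: +1.5933
  t26: +0.5220
  t27: +0.3554
Σ = +23.9701 → |volume| = 23.97

Directed edges: 81 total; 9 unmatched, e.g. (2.07,0.17,-3.8)→(-0.83,0.95,-1.13) → open.


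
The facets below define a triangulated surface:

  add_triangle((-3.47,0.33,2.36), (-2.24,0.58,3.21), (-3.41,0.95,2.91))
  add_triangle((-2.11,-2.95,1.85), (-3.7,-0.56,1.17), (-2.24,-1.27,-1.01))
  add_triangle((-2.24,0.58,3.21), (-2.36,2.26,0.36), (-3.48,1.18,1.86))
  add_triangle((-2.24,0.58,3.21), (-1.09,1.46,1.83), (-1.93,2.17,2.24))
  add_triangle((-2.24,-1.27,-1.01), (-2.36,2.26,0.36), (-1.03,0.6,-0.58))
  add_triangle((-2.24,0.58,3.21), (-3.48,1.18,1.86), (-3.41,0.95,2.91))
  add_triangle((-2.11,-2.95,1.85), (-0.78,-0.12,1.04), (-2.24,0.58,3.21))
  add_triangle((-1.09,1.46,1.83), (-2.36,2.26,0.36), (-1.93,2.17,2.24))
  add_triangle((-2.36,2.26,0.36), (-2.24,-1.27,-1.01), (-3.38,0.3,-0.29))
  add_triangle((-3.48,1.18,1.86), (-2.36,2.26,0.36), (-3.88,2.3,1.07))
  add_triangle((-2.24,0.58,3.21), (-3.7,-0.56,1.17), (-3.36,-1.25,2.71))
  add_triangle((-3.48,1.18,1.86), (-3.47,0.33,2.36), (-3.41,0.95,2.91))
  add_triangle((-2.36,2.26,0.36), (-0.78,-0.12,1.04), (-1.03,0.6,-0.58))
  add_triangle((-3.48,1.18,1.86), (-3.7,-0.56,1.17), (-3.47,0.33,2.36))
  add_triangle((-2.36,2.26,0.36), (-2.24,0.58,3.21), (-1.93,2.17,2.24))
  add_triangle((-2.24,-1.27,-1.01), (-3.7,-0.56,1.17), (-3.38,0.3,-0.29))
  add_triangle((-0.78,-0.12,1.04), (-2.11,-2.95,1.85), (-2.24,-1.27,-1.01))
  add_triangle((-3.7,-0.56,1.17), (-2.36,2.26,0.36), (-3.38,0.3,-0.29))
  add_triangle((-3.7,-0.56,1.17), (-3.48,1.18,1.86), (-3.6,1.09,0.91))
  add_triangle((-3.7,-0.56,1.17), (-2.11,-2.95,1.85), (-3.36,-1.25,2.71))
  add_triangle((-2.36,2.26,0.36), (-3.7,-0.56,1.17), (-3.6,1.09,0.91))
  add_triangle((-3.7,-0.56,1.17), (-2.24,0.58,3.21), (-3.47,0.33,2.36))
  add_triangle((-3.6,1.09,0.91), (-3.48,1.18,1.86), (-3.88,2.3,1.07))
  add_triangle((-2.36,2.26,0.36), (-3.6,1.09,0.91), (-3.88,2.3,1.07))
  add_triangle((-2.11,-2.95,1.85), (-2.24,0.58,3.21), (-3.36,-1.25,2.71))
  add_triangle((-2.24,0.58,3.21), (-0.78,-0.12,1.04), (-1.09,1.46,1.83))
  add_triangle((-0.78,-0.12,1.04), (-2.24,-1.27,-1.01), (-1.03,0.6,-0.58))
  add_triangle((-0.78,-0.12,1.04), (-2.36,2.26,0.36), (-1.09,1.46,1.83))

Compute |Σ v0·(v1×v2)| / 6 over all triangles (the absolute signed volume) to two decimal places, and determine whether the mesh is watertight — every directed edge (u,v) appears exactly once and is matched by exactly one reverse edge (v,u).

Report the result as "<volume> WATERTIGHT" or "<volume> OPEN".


Per-triangle v0·(v1×v2)/6:
  t1: +0.4849
  t2: +3.4666
  t3: +1.6103
  t4: +0.3983
  t5: +0.7847
  t6: +0.1276
  t7: +0.0396
  t8: +0.1079
  t9: +0.4793
  t10: +0.3353
  t11: +2.0776
  t12: +0.4735
  t13: -0.3913
  t14: +0.9284
  t15: +1.5607
  t16: +1.6401
  t17: -1.2482
  t18: +1.9997
  t19: +1.0061
  t20: +2.1318
  t21: +0.0208
  t22: +0.6037
  t23: +0.6551
  t24: +0.2424
  t25: +1.8187
  t26: -0.0020
  t27: -0.6291
  t28: -0.7181
Σ = +20.0044 → |volume| = 20.00

Directed edges: 84 total, each appears once with its reverse present → watertight.

20.00 WATERTIGHT


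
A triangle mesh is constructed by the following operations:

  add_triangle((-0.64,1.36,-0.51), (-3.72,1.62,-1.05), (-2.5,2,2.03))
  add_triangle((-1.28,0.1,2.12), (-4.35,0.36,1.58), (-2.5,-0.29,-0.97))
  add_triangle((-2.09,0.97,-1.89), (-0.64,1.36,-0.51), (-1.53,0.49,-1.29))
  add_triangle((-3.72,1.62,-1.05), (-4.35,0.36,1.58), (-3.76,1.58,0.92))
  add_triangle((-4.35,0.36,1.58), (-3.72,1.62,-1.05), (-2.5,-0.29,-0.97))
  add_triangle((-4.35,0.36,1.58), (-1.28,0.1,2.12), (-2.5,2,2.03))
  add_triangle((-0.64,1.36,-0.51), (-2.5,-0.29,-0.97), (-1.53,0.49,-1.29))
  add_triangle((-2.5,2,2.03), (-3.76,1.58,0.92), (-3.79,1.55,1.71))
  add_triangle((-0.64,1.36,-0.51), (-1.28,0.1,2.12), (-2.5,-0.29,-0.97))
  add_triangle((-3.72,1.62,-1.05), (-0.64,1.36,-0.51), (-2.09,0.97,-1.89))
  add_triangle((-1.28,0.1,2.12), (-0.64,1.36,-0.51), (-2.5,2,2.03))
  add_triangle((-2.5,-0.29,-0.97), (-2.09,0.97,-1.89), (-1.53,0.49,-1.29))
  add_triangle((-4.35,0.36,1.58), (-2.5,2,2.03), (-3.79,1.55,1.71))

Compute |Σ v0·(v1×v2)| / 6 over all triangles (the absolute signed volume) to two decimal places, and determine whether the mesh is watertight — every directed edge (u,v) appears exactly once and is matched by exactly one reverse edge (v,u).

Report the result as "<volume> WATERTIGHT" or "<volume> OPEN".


9.22 OPEN

Per-triangle v0·(v1×v2)/6:
  t1: +2.0201
  t2: +0.6043
  t3: -0.0399
  t4: +1.7848
  t5: +2.6516
  t6: +2.1564
  t7: -0.3434
  t8: +0.5036
  t9: -1.5908
  t10: +0.8594
  t11: -0.0146
  t12: +0.0517
  t13: +0.5722
Σ = +9.2154 → |volume| = 9.22

Directed edges: 39 total; 9 unmatched, e.g. (-3.72,1.62,-1.05)→(-2.5,2,2.03) → open.


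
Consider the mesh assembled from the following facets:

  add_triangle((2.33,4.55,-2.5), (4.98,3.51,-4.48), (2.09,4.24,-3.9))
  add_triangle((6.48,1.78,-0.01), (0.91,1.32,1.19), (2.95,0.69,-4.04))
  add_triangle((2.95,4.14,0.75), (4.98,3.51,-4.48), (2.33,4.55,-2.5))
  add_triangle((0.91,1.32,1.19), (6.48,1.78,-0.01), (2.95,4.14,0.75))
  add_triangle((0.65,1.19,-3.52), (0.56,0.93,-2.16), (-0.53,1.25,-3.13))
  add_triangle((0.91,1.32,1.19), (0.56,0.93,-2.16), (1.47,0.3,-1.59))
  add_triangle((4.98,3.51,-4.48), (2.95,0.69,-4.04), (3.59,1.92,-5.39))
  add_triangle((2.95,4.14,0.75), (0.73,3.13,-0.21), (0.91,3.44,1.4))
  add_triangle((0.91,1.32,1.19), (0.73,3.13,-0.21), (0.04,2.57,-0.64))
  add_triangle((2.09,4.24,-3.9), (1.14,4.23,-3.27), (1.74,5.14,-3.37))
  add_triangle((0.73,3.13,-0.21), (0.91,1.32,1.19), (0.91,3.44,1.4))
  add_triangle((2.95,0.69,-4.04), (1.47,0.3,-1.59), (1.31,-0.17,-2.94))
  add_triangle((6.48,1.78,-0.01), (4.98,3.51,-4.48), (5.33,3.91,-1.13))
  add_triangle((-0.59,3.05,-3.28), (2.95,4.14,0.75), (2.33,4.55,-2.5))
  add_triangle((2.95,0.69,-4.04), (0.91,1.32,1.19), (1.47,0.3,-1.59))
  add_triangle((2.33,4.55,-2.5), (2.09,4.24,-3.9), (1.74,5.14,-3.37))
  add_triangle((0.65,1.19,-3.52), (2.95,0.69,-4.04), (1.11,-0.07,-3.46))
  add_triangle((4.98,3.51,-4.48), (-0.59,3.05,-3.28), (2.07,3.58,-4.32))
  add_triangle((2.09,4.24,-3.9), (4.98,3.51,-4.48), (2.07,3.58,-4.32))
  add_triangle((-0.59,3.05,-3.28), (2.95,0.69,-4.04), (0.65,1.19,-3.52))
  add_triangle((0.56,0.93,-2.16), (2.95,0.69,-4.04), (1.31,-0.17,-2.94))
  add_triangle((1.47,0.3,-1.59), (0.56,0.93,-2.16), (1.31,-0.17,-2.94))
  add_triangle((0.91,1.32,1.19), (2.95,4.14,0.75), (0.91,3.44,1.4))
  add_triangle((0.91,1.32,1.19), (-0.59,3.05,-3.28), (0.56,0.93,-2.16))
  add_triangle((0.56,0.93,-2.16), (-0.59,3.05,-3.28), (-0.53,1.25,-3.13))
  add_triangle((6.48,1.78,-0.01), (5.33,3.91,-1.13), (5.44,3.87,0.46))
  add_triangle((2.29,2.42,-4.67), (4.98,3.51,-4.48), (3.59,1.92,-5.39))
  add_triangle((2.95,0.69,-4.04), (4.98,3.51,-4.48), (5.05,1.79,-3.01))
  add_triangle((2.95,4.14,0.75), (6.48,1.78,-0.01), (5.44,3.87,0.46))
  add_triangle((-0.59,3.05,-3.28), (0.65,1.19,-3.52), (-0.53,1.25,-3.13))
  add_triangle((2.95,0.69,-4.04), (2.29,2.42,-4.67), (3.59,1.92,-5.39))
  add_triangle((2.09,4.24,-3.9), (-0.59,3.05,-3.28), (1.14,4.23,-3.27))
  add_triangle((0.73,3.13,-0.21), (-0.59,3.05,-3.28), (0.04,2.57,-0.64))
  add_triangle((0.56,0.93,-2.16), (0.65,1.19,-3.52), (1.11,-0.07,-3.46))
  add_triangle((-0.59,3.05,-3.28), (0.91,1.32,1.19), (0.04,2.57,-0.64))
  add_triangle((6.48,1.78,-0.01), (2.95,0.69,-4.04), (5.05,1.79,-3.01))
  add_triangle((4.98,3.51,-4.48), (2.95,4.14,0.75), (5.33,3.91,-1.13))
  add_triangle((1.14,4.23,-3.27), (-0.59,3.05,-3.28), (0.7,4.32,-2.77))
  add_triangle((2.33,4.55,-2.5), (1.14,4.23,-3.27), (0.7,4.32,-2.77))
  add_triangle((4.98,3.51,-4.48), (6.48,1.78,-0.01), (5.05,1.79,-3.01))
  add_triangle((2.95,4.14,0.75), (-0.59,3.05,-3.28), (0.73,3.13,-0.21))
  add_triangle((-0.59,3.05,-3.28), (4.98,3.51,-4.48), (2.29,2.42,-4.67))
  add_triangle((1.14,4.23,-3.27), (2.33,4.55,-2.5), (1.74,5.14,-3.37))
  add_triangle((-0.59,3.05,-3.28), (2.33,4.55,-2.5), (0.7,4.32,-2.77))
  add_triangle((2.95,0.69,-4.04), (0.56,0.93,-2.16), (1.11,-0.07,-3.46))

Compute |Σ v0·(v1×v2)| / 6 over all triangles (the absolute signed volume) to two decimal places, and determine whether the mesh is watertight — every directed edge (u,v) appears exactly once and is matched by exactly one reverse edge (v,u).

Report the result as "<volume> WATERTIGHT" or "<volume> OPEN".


Per-triangle v0·(v1×v2)/6:
  t1: +3.9471
  t2: -4.5087
  t3: +8.9058
  t4: +3.4123
  t5: -0.1480
  t6: -0.8665
  t7: +1.7889
  t8: +1.6305
  t9: +0.2262
  t10: +0.5587
  t11: -0.4404
  t12: +0.1238
  t13: +9.2188
  t14: +3.9262
  t15: +0.2828
  t16: +1.0287
  t17: +1.4162
  t18: -0.3617
  t19: +2.0887
  t20: +2.0358
  t21: +0.7765
  t22: -0.4709
  t23: +0.9948
  t24: -1.6686
  t25: -0.8416
  t26: +4.1155
  t27: +2.7673
  t28: +3.8033
  t29: +0.2516
  t30: +1.1272
  t31: +0.3760
  t32: +1.2353
  t33: +0.5800
  t34: -0.1724
  t35: -0.5456
  t36: +2.1457
  t37: +5.8354
  t38: +0.8688
  t39: +0.7762
  t40: +4.9997
  t41: +2.4860
  t42: +4.9586
  t43: -0.2151
  t44: -1.1928
  t45: -0.9878
Σ = +66.2687 → |volume| = 66.27

Directed edges: 135 total; 9 unmatched, e.g. (-0.59,3.05,-3.28)→(2.07,3.58,-4.32) → open.

66.27 OPEN


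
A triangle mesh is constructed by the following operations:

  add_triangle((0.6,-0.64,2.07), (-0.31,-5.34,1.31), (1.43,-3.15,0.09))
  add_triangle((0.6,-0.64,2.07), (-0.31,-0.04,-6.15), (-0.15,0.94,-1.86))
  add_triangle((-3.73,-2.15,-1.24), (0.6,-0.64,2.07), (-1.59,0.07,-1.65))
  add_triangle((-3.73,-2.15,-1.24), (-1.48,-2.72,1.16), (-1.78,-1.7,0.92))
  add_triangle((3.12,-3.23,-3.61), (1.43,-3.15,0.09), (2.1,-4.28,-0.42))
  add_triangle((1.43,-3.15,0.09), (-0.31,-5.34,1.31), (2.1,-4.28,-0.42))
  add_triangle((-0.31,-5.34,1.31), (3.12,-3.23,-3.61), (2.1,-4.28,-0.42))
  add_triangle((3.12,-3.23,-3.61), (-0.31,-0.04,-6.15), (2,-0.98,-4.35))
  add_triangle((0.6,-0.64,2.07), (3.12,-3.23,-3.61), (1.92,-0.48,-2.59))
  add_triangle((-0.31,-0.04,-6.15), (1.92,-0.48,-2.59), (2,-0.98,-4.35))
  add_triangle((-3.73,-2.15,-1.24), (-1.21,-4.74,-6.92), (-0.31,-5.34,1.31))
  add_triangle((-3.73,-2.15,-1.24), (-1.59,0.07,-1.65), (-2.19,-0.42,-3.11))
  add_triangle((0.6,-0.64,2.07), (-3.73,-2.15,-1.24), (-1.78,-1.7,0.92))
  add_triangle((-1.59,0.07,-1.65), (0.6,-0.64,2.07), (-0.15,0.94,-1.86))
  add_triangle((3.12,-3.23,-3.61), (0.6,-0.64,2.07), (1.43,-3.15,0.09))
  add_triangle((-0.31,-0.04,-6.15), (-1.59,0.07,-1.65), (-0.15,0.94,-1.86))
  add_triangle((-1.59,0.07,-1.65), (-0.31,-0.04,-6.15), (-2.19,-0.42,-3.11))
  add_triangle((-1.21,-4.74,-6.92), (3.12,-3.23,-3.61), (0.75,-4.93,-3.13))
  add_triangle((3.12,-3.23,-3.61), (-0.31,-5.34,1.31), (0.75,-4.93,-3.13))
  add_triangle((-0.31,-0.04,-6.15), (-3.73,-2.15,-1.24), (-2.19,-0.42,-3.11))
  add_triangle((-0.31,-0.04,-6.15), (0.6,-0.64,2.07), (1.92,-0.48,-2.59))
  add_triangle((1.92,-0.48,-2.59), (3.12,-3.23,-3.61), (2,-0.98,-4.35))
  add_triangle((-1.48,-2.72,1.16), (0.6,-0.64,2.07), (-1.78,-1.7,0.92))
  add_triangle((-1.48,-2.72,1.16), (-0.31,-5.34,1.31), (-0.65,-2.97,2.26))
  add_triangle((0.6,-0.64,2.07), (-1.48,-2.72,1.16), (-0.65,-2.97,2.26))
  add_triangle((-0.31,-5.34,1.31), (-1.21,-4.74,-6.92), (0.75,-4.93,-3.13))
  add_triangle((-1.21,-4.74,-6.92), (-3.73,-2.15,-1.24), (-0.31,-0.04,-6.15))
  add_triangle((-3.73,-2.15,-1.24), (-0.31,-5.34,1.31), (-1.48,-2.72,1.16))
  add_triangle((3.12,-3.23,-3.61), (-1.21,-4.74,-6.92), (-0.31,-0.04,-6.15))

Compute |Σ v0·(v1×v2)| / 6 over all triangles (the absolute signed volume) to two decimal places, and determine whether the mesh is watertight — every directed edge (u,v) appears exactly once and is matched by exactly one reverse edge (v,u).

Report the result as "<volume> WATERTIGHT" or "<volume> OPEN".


Per-triangle v0·(v1×v2)/6:
  t1: +3.1332
  t2: +0.4460
  t3: +0.4599
  t4: +1.0623
  t5: +0.1656
  t6: +0.6830
  t7: +4.8745
  t8: +4.0730
  t9: +2.1635
  t10: +0.9468
  t11: +24.4641
  t12: +0.8735
  t13: -0.1427
  t14: +0.0809
  t15: +2.3828
  t16: +1.4659
  t17: +0.7857
  t18: +10.9206
  t19: +8.7139
  t20: +2.9611
  t21: -1.1382
  t22: +1.3872
  t23: +0.7804
  t24: +1.5925
  t25: +0.3600
  t26: +11.0645
  t27: +15.7586
  t28: +3.6607
  t29: +18.7207
Σ = +122.6999 → |volume| = 122.70

Directed edges: 87 total; 3 unmatched, e.g. (0.6,-0.64,2.07)→(-0.31,-5.34,1.31) → open.

122.70 OPEN


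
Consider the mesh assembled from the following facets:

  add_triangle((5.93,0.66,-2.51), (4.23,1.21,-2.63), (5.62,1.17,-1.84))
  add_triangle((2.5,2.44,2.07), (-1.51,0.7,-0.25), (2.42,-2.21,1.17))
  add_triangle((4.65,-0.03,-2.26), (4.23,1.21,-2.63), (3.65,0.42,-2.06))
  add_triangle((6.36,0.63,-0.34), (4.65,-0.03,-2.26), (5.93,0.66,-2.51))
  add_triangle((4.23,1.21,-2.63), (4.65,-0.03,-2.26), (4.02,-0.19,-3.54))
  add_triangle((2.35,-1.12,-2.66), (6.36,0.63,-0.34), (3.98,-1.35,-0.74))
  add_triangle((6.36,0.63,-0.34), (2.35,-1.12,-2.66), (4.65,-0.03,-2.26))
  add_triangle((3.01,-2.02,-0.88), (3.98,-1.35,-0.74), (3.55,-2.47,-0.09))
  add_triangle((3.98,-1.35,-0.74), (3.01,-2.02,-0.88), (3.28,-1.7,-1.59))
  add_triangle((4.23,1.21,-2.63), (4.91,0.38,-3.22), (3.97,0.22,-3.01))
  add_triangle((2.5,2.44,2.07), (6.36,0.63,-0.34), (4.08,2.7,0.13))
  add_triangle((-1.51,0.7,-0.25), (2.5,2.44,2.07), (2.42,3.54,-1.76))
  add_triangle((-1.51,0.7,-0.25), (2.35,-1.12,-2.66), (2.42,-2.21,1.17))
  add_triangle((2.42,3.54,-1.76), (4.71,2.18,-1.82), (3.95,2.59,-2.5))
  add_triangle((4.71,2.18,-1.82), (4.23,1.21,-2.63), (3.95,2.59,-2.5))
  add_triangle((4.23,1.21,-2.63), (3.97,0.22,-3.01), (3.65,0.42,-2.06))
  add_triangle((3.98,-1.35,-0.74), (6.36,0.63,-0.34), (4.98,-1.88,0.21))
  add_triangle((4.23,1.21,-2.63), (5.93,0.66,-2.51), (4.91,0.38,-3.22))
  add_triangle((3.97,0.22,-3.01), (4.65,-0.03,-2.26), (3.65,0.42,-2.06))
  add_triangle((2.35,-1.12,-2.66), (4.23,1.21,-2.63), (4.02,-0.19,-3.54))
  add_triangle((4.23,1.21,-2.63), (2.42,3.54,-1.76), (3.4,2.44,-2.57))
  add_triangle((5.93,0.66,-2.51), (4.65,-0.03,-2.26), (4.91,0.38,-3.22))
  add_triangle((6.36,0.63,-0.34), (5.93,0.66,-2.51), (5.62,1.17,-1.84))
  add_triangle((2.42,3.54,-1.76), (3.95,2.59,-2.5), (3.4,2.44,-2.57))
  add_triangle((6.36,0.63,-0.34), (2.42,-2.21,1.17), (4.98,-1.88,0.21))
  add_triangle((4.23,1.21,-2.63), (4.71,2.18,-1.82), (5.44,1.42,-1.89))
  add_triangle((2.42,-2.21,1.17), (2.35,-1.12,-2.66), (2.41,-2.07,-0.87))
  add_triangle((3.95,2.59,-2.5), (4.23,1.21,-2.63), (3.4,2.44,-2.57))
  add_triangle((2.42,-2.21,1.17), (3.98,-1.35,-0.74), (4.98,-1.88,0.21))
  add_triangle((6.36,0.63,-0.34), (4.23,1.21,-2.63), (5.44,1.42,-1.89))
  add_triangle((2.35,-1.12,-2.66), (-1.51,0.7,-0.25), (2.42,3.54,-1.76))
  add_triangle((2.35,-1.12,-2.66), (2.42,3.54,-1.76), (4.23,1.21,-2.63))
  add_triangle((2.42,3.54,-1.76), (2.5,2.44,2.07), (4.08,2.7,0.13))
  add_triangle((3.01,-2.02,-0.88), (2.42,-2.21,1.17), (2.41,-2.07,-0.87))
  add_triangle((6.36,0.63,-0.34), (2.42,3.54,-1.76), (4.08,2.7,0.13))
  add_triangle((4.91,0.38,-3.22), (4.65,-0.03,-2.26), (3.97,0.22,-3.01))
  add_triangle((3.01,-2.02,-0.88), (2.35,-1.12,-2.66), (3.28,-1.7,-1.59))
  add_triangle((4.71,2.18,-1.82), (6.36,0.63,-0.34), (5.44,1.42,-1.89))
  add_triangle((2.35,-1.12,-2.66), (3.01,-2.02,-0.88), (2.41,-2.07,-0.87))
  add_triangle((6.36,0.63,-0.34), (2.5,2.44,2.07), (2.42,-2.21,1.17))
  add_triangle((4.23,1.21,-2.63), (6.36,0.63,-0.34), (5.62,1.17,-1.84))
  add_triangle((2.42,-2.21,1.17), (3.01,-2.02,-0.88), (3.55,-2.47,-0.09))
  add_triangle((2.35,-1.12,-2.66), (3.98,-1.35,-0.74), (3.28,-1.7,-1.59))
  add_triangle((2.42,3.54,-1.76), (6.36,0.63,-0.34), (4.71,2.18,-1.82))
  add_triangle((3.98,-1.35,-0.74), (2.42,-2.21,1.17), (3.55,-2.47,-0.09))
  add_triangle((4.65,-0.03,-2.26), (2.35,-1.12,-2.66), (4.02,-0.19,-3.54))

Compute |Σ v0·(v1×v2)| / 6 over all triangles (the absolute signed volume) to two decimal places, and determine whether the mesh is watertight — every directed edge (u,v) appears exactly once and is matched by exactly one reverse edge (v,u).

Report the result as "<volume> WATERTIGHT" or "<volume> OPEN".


64.06 WATERTIGHT

Per-triangle v0·(v1×v2)/6:
  t1: +0.8454
  t2: +1.1503
  t3: -0.0769
  t4: +1.2952
  t5: +1.5940
  t6: +3.9298
  t7: +1.5663
  t8: +0.6468
  t9: +0.5247
  t10: +0.2833
  t11: +4.5538
  t12: +3.9000
  t13: +0.8409
  t14: +1.3564
  t15: +1.1669
  t16: -0.3735
  t17: +2.2069
  t18: +0.9723
  t19: -0.3170
  t20: -0.1822
  t21: -0.6514
  t22: +0.5698
  t23: +1.3072
  t24: +0.5060
  t25: +2.0322
  t26: +0.9824
  t27: -0.6419
  t28: +0.4238
  t29: +0.8417
  t30: +0.9044
  t31: +3.5939
  t32: +2.7296
  t33: +3.6051
  t34: +0.4750
  t35: +5.1861
  t36: +0.1860
  t37: +0.3514
  t38: +1.4398
  t39: +0.4860
  t40: +8.7418
  t41: -0.2719
  t42: +0.1961
  t43: +0.6563
  t44: +2.5244
  t45: +0.8350
  t46: +1.1652
Σ = +64.0573 → |volume| = 64.06

Directed edges: 138 total, each appears once with its reverse present → watertight.


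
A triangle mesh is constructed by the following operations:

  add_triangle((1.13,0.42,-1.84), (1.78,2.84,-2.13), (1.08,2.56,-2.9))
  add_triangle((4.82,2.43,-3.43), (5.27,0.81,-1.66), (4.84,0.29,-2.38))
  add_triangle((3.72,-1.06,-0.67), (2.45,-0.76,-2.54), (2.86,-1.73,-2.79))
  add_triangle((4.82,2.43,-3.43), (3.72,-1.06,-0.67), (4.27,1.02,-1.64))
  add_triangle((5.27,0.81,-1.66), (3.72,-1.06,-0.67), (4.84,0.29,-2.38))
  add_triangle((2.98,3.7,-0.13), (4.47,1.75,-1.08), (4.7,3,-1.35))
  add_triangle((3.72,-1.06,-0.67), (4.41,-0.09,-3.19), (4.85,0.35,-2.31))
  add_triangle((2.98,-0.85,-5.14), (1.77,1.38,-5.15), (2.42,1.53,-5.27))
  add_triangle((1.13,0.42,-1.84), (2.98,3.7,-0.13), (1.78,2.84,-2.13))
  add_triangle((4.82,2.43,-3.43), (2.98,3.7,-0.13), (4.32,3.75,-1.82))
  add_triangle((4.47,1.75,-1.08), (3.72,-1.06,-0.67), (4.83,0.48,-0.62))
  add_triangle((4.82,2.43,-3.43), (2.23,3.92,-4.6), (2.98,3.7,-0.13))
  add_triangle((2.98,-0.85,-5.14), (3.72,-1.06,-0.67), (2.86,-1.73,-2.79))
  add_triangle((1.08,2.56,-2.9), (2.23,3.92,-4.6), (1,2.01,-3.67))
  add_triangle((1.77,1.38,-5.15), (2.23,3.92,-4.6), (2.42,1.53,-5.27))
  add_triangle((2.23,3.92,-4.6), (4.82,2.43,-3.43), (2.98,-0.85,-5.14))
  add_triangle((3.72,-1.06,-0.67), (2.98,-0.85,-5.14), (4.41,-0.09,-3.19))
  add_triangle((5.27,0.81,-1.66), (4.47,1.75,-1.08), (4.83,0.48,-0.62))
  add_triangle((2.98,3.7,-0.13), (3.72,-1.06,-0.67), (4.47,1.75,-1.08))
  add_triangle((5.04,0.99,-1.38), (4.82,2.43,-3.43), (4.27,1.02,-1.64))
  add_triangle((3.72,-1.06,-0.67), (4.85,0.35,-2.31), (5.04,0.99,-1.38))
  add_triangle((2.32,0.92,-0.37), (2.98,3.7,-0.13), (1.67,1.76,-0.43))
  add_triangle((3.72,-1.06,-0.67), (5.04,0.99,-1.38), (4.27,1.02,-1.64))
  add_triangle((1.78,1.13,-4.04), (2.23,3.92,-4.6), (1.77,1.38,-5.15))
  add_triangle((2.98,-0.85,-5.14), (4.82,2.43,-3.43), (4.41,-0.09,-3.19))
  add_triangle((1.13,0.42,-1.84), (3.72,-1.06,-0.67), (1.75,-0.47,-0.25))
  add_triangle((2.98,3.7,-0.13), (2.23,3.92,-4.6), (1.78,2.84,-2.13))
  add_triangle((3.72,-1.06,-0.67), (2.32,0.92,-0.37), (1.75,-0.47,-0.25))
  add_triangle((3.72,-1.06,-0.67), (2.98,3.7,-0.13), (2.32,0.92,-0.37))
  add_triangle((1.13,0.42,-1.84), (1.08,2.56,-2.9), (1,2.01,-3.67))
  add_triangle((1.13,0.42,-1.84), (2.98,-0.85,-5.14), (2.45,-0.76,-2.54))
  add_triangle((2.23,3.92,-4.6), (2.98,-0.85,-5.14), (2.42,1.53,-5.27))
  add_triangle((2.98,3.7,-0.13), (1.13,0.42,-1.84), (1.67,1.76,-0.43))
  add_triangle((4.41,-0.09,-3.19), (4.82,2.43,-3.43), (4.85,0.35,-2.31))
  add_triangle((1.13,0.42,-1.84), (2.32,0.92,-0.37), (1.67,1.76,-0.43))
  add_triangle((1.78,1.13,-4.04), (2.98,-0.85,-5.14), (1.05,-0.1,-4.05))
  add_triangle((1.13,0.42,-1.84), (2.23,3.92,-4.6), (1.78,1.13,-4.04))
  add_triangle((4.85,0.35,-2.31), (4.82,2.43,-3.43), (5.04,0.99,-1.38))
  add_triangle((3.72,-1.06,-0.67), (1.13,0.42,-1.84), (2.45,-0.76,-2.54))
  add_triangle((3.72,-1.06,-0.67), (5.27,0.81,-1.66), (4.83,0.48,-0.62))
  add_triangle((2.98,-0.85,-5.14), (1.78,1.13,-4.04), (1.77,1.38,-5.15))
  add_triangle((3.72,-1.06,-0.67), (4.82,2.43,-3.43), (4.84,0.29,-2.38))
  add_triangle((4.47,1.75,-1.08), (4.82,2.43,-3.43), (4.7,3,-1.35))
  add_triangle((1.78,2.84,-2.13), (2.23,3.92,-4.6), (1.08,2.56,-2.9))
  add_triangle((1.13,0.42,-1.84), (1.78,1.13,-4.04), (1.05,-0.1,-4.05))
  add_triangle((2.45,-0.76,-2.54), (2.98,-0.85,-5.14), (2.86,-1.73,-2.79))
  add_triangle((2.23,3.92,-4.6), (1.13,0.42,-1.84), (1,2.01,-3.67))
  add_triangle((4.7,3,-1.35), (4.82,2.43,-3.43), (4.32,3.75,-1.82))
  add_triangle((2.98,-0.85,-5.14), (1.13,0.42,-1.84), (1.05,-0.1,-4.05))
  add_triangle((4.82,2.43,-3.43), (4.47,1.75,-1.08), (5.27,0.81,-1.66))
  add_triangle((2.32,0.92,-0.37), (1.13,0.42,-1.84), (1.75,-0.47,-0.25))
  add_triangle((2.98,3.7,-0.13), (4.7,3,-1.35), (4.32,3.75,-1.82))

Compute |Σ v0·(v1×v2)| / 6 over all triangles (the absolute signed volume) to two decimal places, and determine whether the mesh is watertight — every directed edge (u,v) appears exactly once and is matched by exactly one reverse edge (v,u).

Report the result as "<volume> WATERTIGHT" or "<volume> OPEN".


Per-triangle v0·(v1×v2)/6:
  t1: -0.7807
  t2: +2.0314
  t3: -1.1034
  t4: -1.4989
  t5: +1.4261
  t6: +0.9146
  t7: +1.5336
  t8: +1.2866
  t9: -1.5623
  t10: -0.2998
  t11: -0.7849
  t12: +9.7902
  t13: +2.6104
  t14: +0.3322
  t15: +1.3386
  t16: +12.4752
  t17: +3.3308
  t18: +0.9172
  t19: +1.5379
  t20: -0.2653
  t21: +1.6536
  t22: -0.3059
  t23: -0.6552
  t24: -0.8766
  t25: +5.5132
  t26: -0.0591
  t27: +0.2353
  t28: +0.0631
  t29: -0.2637
  t30: -0.4778
  t31: -0.6249
  t32: +1.6488
  t33: -0.1044
  t34: +2.2081
  t35: -0.7063
  t36: +1.7251
  t37: -0.5791
  t38: +2.2918
  t39: -1.0283
  t40: +1.1763
  t41: -0.7979
  t42: -0.9055
  t43: +1.8710
  t44: +0.3069
  t45: -0.3119
  t46: -0.7004
  t47: +0.8897
  t48: +1.8837
  t49: -0.8363
  t50: +2.2715
  t51: -0.7473
  t52: +1.3801
Σ = +48.3669 → |volume| = 48.37

Directed edges: 156 total, each appears once with its reverse present → watertight.

48.37 WATERTIGHT
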